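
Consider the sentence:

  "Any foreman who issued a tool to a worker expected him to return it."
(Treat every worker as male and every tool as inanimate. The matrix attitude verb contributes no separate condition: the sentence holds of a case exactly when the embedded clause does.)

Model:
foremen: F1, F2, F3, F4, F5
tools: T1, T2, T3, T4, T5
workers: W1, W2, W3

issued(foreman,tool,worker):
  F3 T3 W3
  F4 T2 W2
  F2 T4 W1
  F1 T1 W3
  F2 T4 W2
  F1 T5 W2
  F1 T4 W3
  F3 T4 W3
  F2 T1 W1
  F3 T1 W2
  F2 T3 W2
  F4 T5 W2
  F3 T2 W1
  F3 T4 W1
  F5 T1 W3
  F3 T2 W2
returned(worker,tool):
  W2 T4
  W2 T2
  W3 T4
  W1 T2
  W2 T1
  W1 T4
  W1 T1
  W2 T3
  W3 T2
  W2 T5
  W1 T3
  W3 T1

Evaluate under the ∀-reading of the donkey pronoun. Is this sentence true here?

False

"him" takes "a worker" as antecedent and "it" takes "a tool"; both are donkey pronouns co-varying with the restrictor.
Strong reading: for every (f,t,w) with issued(f,t,w), returned(w,t).
Restrictor triples: (F1,T1,W3)→returned(W3,T1) ✓  (F1,T4,W3)→returned(W3,T4) ✓  (F1,T5,W2)→returned(W2,T5) ✓  (F2,T1,W1)→returned(W1,T1) ✓  (F2,T3,W2)→returned(W2,T3) ✓  (F2,T4,W1)→returned(W1,T4) ✓  (F2,T4,W2)→returned(W2,T4) ✓  (F3,T1,W2)→returned(W2,T1) ✓  (F3,T2,W1)→returned(W1,T2) ✓  (F3,T2,W2)→returned(W2,T2) ✓  (F3,T3,W3)→returned(W3,T3) ✗  (F3,T4,W1)→returned(W1,T4) ✓  (F3,T4,W3)→returned(W3,T4) ✓  (F4,T2,W2)→returned(W2,T2) ✓  (F4,T5,W2)→returned(W2,T5) ✓  (F5,T1,W3)→returned(W3,T1) ✓
Counterexample: (F3,T3,W3) — returned(W3,T3) does not hold.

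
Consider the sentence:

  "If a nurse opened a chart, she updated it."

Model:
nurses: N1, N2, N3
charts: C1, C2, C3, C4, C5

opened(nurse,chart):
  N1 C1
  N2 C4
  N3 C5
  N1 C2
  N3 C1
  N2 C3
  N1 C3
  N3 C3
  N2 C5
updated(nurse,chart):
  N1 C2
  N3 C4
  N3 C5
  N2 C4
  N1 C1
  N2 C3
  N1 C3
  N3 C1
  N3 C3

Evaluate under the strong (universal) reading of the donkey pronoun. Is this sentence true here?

"it" takes "a chart" as antecedent — a donkey pronoun bound across the clause boundary.
Strong reading: for every (n,c) with opened(n,c), updated(n,c).
Restrictor pairs: (N1,C1) ✓  (N1,C2) ✓  (N1,C3) ✓  (N2,C3) ✓  (N2,C4) ✓  (N2,C5) ✗  (N3,C1) ✓  (N3,C3) ✓  (N3,C5) ✓
Counterexample: (N2,C5) is in opened but fails the scope.

False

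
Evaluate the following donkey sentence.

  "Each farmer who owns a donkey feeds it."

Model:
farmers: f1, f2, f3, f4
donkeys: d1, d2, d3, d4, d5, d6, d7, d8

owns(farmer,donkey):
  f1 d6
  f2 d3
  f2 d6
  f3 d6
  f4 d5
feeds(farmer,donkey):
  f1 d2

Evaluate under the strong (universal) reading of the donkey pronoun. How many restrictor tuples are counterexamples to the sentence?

5

"it" takes "a donkey" as antecedent — a donkey pronoun bound across the clause boundary.
Strong reading: for every (f,d) with owns(f,d), feeds(f,d).
Restrictor pairs: (f1,d6) ✗  (f2,d3) ✗  (f2,d6) ✗  (f3,d6) ✗  (f4,d5) ✗
Counterexamples (restrictor pairs failing the scope): 5.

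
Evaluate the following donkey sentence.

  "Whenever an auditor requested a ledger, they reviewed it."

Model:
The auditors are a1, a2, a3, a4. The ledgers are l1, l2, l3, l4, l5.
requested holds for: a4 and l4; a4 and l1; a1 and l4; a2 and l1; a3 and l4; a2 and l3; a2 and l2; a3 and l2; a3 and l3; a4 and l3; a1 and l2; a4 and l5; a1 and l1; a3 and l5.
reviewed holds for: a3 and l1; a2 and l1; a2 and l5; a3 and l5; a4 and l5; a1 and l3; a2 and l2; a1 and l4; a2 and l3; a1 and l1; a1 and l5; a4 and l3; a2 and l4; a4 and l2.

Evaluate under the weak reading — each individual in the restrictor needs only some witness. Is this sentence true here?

"it" takes "a ledger" as antecedent — a donkey pronoun bound across the clause boundary.
Weak reading: every auditor a with some requested-ledger has at least one requested-ledger l such that reviewed(a,l).
Per auditor: a1:✓  a2:✓  a3:✓  a4:✓
Every auditor in the restrictor has a witness.

True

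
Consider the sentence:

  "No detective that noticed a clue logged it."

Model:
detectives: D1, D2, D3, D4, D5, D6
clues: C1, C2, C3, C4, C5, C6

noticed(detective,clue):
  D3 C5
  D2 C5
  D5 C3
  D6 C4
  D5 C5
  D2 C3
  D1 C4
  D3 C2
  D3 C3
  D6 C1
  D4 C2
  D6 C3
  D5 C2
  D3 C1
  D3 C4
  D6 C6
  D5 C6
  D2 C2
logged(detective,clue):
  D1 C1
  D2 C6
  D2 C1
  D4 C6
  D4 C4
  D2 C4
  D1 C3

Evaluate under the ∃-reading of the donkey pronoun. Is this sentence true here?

True

"it" takes "a clue" as antecedent — a donkey pronoun bound across the clause boundary.
Truth condition: for no (d,c) with noticed(d,c) does logged(d,c) hold.
Restrictor pairs — does the scope hold? (D1,C4):fails  (D2,C2):fails  (D2,C3):fails  (D2,C5):fails  (D3,C1):fails  (D3,C2):fails  (D3,C3):fails  (D3,C4):fails  (D3,C5):fails  (D4,C2):fails  (D5,C2):fails  (D5,C3):fails  (D5,C5):fails  (D5,C6):fails  (D6,C1):fails  (D6,C3):fails  (D6,C4):fails  (D6,C6):fails
Scope holds for no restrictor pair, so the sentence is true.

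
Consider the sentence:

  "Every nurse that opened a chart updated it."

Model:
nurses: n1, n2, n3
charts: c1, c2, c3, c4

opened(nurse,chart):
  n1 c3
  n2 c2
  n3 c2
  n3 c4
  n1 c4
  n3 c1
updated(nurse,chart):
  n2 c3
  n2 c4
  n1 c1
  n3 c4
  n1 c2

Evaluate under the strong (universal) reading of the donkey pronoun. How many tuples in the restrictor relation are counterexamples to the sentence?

"it" takes "a chart" as antecedent — a donkey pronoun bound across the clause boundary.
Strong reading: for every (n,c) with opened(n,c), updated(n,c).
Restrictor pairs: (n1,c3) ✗  (n1,c4) ✗  (n2,c2) ✗  (n3,c1) ✗  (n3,c2) ✗  (n3,c4) ✓
Counterexamples (restrictor pairs failing the scope): 5.

5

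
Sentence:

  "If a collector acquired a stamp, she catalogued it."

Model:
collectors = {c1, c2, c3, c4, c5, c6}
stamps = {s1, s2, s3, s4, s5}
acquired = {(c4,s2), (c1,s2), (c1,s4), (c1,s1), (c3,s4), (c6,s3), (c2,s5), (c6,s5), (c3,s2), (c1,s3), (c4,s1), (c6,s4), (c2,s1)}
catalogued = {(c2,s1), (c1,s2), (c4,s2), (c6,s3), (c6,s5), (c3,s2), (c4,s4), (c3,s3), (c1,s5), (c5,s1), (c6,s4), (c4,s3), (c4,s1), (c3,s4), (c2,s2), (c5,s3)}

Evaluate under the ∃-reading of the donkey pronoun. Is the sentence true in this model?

"it" takes "a stamp" as antecedent — a donkey pronoun bound across the clause boundary.
Weak reading: every collector c with some acquired-stamp has at least one acquired-stamp s such that catalogued(c,s).
Per collector: c1:✓  c2:✓  c3:✓  c4:✓  c6:✓
Every collector in the restrictor has a witness.

True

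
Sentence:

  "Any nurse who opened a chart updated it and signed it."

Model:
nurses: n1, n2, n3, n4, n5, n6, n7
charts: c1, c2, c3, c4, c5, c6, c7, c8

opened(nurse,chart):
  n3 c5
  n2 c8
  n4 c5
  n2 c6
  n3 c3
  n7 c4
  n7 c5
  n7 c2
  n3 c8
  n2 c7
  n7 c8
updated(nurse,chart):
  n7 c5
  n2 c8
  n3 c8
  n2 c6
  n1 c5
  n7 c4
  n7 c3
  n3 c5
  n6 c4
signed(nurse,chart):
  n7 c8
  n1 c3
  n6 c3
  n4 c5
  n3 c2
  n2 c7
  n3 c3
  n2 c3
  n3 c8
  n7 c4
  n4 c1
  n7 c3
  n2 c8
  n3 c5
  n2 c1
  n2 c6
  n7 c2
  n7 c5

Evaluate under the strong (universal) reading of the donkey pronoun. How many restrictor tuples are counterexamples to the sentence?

"it" takes "a chart" as antecedent — a donkey pronoun bound across the clause boundary.
Strong reading: for every (n,c) with opened(n,c), updated(n,c) ∧ signed(n,c).
Restrictor pairs: (n2,c6) ✓  (n2,c7) ✗  (n2,c8) ✓  (n3,c3) ✗  (n3,c5) ✓  (n3,c8) ✓  (n4,c5) ✗  (n7,c2) ✗  (n7,c4) ✓  (n7,c5) ✓  (n7,c8) ✗
Counterexamples (restrictor pairs failing the scope): 5.

5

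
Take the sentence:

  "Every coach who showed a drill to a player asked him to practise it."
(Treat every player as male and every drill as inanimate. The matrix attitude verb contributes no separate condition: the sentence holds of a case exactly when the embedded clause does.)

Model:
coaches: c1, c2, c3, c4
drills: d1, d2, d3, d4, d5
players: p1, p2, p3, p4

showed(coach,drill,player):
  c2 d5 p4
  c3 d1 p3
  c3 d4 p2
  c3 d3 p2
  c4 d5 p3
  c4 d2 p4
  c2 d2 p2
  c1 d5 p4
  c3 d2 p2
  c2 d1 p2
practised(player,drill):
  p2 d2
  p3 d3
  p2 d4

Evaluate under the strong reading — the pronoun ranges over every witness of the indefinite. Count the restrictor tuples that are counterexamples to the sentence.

7

"him" takes "a player" as antecedent and "it" takes "a drill"; both are donkey pronouns co-varying with the restrictor.
Strong reading: for every (c,d,p) with showed(c,d,p), practised(p,d).
Restrictor triples: (c1,d5,p4)→practised(p4,d5) ✗  (c2,d1,p2)→practised(p2,d1) ✗  (c2,d2,p2)→practised(p2,d2) ✓  (c2,d5,p4)→practised(p4,d5) ✗  (c3,d1,p3)→practised(p3,d1) ✗  (c3,d2,p2)→practised(p2,d2) ✓  (c3,d3,p2)→practised(p2,d3) ✗  (c3,d4,p2)→practised(p2,d4) ✓  (c4,d2,p4)→practised(p4,d2) ✗  (c4,d5,p3)→practised(p3,d5) ✗
Counterexamples (restrictor triples failing the scope): 7.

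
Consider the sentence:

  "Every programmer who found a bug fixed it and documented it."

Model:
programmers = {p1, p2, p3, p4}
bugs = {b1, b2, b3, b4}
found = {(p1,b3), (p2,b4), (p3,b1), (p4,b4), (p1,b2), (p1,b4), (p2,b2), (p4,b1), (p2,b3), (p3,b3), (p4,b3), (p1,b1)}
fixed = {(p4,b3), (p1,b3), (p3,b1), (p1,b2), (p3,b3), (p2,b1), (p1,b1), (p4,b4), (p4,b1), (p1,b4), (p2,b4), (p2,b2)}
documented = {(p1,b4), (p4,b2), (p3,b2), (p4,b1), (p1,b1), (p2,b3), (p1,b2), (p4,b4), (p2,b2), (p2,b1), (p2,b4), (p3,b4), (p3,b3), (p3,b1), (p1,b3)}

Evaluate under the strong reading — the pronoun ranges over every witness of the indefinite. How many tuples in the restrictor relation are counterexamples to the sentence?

2

"it" takes "a bug" as antecedent — a donkey pronoun bound across the clause boundary.
Strong reading: for every (p,b) with found(p,b), fixed(p,b) ∧ documented(p,b).
Restrictor pairs: (p1,b1) ✓  (p1,b2) ✓  (p1,b3) ✓  (p1,b4) ✓  (p2,b2) ✓  (p2,b3) ✗  (p2,b4) ✓  (p3,b1) ✓  (p3,b3) ✓  (p4,b1) ✓  (p4,b3) ✗  (p4,b4) ✓
Counterexamples (restrictor pairs failing the scope): 2.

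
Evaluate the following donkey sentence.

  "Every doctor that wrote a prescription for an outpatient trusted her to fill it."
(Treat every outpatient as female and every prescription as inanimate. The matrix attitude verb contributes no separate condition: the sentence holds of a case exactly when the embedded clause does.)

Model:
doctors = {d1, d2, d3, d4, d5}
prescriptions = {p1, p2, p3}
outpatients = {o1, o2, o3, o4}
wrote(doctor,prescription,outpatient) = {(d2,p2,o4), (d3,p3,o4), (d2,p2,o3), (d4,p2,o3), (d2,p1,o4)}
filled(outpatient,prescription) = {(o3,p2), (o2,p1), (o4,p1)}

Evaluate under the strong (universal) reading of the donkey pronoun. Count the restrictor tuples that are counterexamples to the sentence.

2

"her" takes "an outpatient" as antecedent and "it" takes "a prescription"; both are donkey pronouns co-varying with the restrictor.
Strong reading: for every (d,p,o) with wrote(d,p,o), filled(o,p).
Restrictor triples: (d2,p1,o4)→filled(o4,p1) ✓  (d2,p2,o3)→filled(o3,p2) ✓  (d2,p2,o4)→filled(o4,p2) ✗  (d3,p3,o4)→filled(o4,p3) ✗  (d4,p2,o3)→filled(o3,p2) ✓
Counterexamples (restrictor triples failing the scope): 2.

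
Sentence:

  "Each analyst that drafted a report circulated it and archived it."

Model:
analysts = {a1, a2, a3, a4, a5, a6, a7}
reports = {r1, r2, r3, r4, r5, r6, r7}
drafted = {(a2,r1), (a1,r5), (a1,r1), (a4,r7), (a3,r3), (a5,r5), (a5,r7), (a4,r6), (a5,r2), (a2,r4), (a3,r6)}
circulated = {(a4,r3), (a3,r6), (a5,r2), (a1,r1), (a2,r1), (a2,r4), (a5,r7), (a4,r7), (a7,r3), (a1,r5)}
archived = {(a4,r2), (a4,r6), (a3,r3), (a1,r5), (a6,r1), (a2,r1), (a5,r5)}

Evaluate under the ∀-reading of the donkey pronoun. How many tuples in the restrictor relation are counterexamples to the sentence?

"it" takes "a report" as antecedent — a donkey pronoun bound across the clause boundary.
Strong reading: for every (a,r) with drafted(a,r), circulated(a,r) ∧ archived(a,r).
Restrictor pairs: (a1,r1) ✗  (a1,r5) ✓  (a2,r1) ✓  (a2,r4) ✗  (a3,r3) ✗  (a3,r6) ✗  (a4,r6) ✗  (a4,r7) ✗  (a5,r2) ✗  (a5,r5) ✗  (a5,r7) ✗
Counterexamples (restrictor pairs failing the scope): 9.

9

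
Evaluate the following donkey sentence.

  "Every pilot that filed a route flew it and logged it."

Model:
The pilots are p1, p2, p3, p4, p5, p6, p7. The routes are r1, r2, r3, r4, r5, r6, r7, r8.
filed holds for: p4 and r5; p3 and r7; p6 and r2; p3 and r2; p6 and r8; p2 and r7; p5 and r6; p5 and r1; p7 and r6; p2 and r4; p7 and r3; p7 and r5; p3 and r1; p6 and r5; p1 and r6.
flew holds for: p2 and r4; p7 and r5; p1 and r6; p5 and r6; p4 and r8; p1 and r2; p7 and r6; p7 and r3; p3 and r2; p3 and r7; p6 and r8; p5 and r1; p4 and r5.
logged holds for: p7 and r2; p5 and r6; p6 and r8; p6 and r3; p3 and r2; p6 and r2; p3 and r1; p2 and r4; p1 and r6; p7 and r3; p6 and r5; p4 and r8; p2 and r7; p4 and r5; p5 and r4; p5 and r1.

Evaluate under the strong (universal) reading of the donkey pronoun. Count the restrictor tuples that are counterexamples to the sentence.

7

"it" takes "a route" as antecedent — a donkey pronoun bound across the clause boundary.
Strong reading: for every (p,r) with filed(p,r), flew(p,r) ∧ logged(p,r).
Restrictor pairs: (p1,r6) ✓  (p2,r4) ✓  (p2,r7) ✗  (p3,r1) ✗  (p3,r2) ✓  (p3,r7) ✗  (p4,r5) ✓  (p5,r1) ✓  (p5,r6) ✓  (p6,r2) ✗  (p6,r5) ✗  (p6,r8) ✓  (p7,r3) ✓  (p7,r5) ✗  (p7,r6) ✗
Counterexamples (restrictor pairs failing the scope): 7.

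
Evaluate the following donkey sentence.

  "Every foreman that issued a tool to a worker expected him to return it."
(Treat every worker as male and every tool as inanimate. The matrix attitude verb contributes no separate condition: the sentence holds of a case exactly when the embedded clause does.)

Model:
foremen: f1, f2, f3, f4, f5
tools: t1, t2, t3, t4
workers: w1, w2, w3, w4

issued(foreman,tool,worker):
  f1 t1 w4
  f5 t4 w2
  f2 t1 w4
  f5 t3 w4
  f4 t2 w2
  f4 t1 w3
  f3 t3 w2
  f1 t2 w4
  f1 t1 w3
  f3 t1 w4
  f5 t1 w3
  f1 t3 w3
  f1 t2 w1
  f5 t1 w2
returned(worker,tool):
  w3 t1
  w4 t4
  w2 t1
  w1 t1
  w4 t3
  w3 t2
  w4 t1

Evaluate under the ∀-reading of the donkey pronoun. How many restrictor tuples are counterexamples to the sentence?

"him" takes "a worker" as antecedent and "it" takes "a tool"; both are donkey pronouns co-varying with the restrictor.
Strong reading: for every (f,t,w) with issued(f,t,w), returned(w,t).
Restrictor triples: (f1,t1,w3)→returned(w3,t1) ✓  (f1,t1,w4)→returned(w4,t1) ✓  (f1,t2,w1)→returned(w1,t2) ✗  (f1,t2,w4)→returned(w4,t2) ✗  (f1,t3,w3)→returned(w3,t3) ✗  (f2,t1,w4)→returned(w4,t1) ✓  (f3,t1,w4)→returned(w4,t1) ✓  (f3,t3,w2)→returned(w2,t3) ✗  (f4,t1,w3)→returned(w3,t1) ✓  (f4,t2,w2)→returned(w2,t2) ✗  (f5,t1,w2)→returned(w2,t1) ✓  (f5,t1,w3)→returned(w3,t1) ✓  (f5,t3,w4)→returned(w4,t3) ✓  (f5,t4,w2)→returned(w2,t4) ✗
Counterexamples (restrictor triples failing the scope): 6.

6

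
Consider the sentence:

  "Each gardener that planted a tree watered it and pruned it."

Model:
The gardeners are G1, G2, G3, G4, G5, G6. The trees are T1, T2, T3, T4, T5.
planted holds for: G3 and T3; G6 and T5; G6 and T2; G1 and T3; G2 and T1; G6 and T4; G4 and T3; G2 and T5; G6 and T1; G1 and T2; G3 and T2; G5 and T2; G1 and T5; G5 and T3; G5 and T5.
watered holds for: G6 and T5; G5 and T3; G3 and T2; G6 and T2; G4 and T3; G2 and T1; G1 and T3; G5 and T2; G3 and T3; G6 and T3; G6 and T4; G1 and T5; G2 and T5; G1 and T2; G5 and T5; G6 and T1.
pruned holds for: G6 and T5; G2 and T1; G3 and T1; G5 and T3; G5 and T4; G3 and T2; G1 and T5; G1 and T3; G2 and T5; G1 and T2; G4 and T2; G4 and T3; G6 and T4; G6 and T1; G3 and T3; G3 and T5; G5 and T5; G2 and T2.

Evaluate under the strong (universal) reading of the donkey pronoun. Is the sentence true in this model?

"it" takes "a tree" as antecedent — a donkey pronoun bound across the clause boundary.
Strong reading: for every (g,t) with planted(g,t), watered(g,t) ∧ pruned(g,t).
Restrictor pairs: (G1,T2) ✓  (G1,T3) ✓  (G1,T5) ✓  (G2,T1) ✓  (G2,T5) ✓  (G3,T2) ✓  (G3,T3) ✓  (G4,T3) ✓  (G5,T2) ✗  (G5,T3) ✓  (G5,T5) ✓  (G6,T1) ✓  (G6,T2) ✗  (G6,T4) ✓  (G6,T5) ✓
Counterexample: (G5,T2) is in planted but fails the scope.

False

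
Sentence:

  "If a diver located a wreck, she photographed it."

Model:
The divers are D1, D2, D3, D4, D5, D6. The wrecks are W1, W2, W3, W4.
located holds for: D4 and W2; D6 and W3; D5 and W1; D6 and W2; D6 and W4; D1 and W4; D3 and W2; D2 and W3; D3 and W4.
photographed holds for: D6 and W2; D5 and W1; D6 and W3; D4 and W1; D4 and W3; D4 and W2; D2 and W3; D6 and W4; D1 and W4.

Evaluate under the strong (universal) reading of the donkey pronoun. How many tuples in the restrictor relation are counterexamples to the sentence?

"it" takes "a wreck" as antecedent — a donkey pronoun bound across the clause boundary.
Strong reading: for every (d,w) with located(d,w), photographed(d,w).
Restrictor pairs: (D1,W4) ✓  (D2,W3) ✓  (D3,W2) ✗  (D3,W4) ✗  (D4,W2) ✓  (D5,W1) ✓  (D6,W2) ✓  (D6,W3) ✓  (D6,W4) ✓
Counterexamples (restrictor pairs failing the scope): 2.

2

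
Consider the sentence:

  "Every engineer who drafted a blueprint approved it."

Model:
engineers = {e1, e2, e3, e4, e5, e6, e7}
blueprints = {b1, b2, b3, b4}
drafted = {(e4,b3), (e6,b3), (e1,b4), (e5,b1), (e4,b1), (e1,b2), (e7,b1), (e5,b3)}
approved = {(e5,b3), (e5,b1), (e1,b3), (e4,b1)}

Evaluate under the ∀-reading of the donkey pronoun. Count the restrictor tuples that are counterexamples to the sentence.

"it" takes "a blueprint" as antecedent — a donkey pronoun bound across the clause boundary.
Strong reading: for every (e,b) with drafted(e,b), approved(e,b).
Restrictor pairs: (e1,b2) ✗  (e1,b4) ✗  (e4,b1) ✓  (e4,b3) ✗  (e5,b1) ✓  (e5,b3) ✓  (e6,b3) ✗  (e7,b1) ✗
Counterexamples (restrictor pairs failing the scope): 5.

5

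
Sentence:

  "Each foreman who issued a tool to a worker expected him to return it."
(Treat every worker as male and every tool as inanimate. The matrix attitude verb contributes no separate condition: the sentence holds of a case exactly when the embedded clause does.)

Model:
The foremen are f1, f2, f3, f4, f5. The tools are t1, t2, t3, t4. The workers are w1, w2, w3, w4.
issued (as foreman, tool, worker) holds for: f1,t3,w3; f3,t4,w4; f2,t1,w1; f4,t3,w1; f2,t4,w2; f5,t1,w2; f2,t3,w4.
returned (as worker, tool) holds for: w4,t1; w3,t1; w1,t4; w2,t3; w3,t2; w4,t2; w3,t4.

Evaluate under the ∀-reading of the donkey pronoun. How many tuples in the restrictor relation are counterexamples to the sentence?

7

"him" takes "a worker" as antecedent and "it" takes "a tool"; both are donkey pronouns co-varying with the restrictor.
Strong reading: for every (f,t,w) with issued(f,t,w), returned(w,t).
Restrictor triples: (f1,t3,w3)→returned(w3,t3) ✗  (f2,t1,w1)→returned(w1,t1) ✗  (f2,t3,w4)→returned(w4,t3) ✗  (f2,t4,w2)→returned(w2,t4) ✗  (f3,t4,w4)→returned(w4,t4) ✗  (f4,t3,w1)→returned(w1,t3) ✗  (f5,t1,w2)→returned(w2,t1) ✗
Counterexamples (restrictor triples failing the scope): 7.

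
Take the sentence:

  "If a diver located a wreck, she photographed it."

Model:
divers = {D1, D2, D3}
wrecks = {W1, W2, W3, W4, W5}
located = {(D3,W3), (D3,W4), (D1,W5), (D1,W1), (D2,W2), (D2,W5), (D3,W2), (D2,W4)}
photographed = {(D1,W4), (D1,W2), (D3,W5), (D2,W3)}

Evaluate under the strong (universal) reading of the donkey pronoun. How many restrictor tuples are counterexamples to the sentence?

8

"it" takes "a wreck" as antecedent — a donkey pronoun bound across the clause boundary.
Strong reading: for every (d,w) with located(d,w), photographed(d,w).
Restrictor pairs: (D1,W1) ✗  (D1,W5) ✗  (D2,W2) ✗  (D2,W4) ✗  (D2,W5) ✗  (D3,W2) ✗  (D3,W3) ✗  (D3,W4) ✗
Counterexamples (restrictor pairs failing the scope): 8.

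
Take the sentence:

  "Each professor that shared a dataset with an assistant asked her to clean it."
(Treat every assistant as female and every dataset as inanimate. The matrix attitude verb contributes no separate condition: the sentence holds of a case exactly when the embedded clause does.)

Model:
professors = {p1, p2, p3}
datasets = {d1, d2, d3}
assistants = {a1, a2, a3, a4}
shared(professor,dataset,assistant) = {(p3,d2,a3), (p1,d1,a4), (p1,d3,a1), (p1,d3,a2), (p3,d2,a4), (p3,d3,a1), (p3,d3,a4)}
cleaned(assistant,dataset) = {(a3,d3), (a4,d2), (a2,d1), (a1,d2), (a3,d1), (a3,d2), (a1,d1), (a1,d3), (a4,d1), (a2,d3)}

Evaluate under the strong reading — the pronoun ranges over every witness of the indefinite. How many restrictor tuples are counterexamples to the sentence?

1

"her" takes "an assistant" as antecedent and "it" takes "a dataset"; both are donkey pronouns co-varying with the restrictor.
Strong reading: for every (p,d,a) with shared(p,d,a), cleaned(a,d).
Restrictor triples: (p1,d1,a4)→cleaned(a4,d1) ✓  (p1,d3,a1)→cleaned(a1,d3) ✓  (p1,d3,a2)→cleaned(a2,d3) ✓  (p3,d2,a3)→cleaned(a3,d2) ✓  (p3,d2,a4)→cleaned(a4,d2) ✓  (p3,d3,a1)→cleaned(a1,d3) ✓  (p3,d3,a4)→cleaned(a4,d3) ✗
Counterexamples (restrictor triples failing the scope): 1.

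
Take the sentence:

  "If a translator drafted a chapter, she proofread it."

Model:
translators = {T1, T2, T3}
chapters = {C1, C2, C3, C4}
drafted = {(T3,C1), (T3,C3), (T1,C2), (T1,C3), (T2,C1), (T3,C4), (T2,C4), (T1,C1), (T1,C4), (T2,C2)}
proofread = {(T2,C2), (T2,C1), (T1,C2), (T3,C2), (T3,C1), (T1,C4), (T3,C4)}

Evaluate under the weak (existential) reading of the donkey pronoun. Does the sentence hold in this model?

"it" takes "a chapter" as antecedent — a donkey pronoun bound across the clause boundary.
Weak reading: every translator t with some drafted-chapter has at least one drafted-chapter c such that proofread(t,c).
Per translator: T1:✓  T2:✓  T3:✓
Every translator in the restrictor has a witness.

True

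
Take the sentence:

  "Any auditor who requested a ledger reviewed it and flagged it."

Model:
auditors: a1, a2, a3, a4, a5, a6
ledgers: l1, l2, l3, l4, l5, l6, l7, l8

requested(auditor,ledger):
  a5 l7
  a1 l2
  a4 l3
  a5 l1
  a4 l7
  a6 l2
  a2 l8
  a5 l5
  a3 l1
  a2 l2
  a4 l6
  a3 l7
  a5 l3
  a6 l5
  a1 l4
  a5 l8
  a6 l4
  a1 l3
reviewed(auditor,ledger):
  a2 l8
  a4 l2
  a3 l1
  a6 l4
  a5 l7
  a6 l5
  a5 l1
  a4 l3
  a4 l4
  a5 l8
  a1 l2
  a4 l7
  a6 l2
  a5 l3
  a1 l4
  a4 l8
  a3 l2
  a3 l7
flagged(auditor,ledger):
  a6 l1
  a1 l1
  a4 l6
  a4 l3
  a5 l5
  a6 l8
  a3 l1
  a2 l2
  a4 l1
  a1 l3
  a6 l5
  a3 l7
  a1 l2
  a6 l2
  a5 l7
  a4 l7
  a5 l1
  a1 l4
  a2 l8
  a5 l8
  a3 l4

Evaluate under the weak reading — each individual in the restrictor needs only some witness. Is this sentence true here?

"it" takes "a ledger" as antecedent — a donkey pronoun bound across the clause boundary.
Weak reading: every auditor a with some requested-ledger has at least one requested-ledger l such that reviewed(a,l) ∧ flagged(a,l).
Per auditor: a1:✓  a2:✓  a3:✓  a4:✓  a5:✓  a6:✓
Every auditor in the restrictor has a witness.

True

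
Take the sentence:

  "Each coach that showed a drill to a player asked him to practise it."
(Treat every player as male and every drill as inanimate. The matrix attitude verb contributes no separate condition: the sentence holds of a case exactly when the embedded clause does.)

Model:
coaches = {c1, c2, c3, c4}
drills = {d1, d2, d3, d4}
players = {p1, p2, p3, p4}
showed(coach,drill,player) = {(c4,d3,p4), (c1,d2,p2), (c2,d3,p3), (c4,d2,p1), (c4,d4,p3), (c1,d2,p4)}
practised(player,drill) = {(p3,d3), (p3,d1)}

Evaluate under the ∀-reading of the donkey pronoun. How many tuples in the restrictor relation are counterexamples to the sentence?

5

"him" takes "a player" as antecedent and "it" takes "a drill"; both are donkey pronouns co-varying with the restrictor.
Strong reading: for every (c,d,p) with showed(c,d,p), practised(p,d).
Restrictor triples: (c1,d2,p2)→practised(p2,d2) ✗  (c1,d2,p4)→practised(p4,d2) ✗  (c2,d3,p3)→practised(p3,d3) ✓  (c4,d2,p1)→practised(p1,d2) ✗  (c4,d3,p4)→practised(p4,d3) ✗  (c4,d4,p3)→practised(p3,d4) ✗
Counterexamples (restrictor triples failing the scope): 5.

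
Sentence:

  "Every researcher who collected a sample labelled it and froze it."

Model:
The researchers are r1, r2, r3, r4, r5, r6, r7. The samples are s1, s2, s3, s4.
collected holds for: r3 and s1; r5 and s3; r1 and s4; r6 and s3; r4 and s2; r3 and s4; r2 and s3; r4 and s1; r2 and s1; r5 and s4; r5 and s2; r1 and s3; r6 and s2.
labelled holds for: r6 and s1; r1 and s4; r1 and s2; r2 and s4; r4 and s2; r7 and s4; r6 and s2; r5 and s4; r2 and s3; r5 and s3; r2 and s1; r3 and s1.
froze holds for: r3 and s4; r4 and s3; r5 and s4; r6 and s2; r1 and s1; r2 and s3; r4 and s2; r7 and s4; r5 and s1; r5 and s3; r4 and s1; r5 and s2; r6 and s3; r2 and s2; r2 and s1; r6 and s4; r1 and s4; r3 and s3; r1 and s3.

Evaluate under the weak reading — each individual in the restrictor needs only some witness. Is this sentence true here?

"it" takes "a sample" as antecedent — a donkey pronoun bound across the clause boundary.
Weak reading: every researcher r with some collected-sample has at least one collected-sample s such that labelled(r,s) ∧ froze(r,s).
Per researcher: r1:✓  r2:✓  r3:✗  r4:✓  r5:✓  r6:✓
r3 has no witness among its collected-samples.

False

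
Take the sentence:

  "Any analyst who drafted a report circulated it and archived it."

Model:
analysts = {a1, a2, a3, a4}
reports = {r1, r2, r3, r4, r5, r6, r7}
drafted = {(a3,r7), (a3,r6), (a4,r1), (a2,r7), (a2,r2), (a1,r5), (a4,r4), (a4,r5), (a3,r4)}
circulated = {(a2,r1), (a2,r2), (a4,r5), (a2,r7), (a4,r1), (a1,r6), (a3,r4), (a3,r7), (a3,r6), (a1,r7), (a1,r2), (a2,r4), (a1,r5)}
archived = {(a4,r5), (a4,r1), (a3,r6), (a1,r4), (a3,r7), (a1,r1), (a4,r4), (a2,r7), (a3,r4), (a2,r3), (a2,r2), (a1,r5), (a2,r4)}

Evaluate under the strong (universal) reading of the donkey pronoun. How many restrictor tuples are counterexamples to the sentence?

1

"it" takes "a report" as antecedent — a donkey pronoun bound across the clause boundary.
Strong reading: for every (a,r) with drafted(a,r), circulated(a,r) ∧ archived(a,r).
Restrictor pairs: (a1,r5) ✓  (a2,r2) ✓  (a2,r7) ✓  (a3,r4) ✓  (a3,r6) ✓  (a3,r7) ✓  (a4,r1) ✓  (a4,r4) ✗  (a4,r5) ✓
Counterexamples (restrictor pairs failing the scope): 1.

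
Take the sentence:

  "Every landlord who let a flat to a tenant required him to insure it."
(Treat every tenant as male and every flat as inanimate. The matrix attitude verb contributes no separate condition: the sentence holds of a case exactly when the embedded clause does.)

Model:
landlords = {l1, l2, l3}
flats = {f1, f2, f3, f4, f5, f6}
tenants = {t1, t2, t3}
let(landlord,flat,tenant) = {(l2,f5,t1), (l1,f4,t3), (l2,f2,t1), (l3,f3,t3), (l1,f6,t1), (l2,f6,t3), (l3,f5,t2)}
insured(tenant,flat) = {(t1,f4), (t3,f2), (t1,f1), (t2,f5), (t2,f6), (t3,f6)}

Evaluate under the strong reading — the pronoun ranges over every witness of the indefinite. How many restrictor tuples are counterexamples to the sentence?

"him" takes "a tenant" as antecedent and "it" takes "a flat"; both are donkey pronouns co-varying with the restrictor.
Strong reading: for every (l,f,t) with let(l,f,t), insured(t,f).
Restrictor triples: (l1,f4,t3)→insured(t3,f4) ✗  (l1,f6,t1)→insured(t1,f6) ✗  (l2,f2,t1)→insured(t1,f2) ✗  (l2,f5,t1)→insured(t1,f5) ✗  (l2,f6,t3)→insured(t3,f6) ✓  (l3,f3,t3)→insured(t3,f3) ✗  (l3,f5,t2)→insured(t2,f5) ✓
Counterexamples (restrictor triples failing the scope): 5.

5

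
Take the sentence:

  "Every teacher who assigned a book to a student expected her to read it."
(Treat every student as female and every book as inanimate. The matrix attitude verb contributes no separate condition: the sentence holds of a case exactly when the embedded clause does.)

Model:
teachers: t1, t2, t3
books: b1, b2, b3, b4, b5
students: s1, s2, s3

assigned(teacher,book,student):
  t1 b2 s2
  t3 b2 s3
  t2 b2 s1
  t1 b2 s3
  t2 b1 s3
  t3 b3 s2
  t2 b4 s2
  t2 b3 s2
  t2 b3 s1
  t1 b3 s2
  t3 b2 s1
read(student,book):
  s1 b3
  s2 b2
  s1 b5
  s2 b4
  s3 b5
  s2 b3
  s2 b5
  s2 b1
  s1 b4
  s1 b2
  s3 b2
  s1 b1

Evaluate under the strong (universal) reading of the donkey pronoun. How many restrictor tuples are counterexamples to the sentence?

1

"her" takes "a student" as antecedent and "it" takes "a book"; both are donkey pronouns co-varying with the restrictor.
Strong reading: for every (t,b,s) with assigned(t,b,s), read(s,b).
Restrictor triples: (t1,b2,s2)→read(s2,b2) ✓  (t1,b2,s3)→read(s3,b2) ✓  (t1,b3,s2)→read(s2,b3) ✓  (t2,b1,s3)→read(s3,b1) ✗  (t2,b2,s1)→read(s1,b2) ✓  (t2,b3,s1)→read(s1,b3) ✓  (t2,b3,s2)→read(s2,b3) ✓  (t2,b4,s2)→read(s2,b4) ✓  (t3,b2,s1)→read(s1,b2) ✓  (t3,b2,s3)→read(s3,b2) ✓  (t3,b3,s2)→read(s2,b3) ✓
Counterexamples (restrictor triples failing the scope): 1.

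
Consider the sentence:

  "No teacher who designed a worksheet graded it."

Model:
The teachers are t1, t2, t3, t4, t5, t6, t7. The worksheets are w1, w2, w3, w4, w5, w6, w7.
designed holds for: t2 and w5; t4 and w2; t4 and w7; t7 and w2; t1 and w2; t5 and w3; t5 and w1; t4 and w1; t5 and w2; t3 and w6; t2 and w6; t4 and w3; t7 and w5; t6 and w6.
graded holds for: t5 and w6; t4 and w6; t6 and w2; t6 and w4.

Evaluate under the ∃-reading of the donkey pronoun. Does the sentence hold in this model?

True

"it" takes "a worksheet" as antecedent — a donkey pronoun bound across the clause boundary.
Truth condition: for no (t,w) with designed(t,w) does graded(t,w) hold.
Restrictor pairs — does the scope hold? (t1,w2):fails  (t2,w5):fails  (t2,w6):fails  (t3,w6):fails  (t4,w1):fails  (t4,w2):fails  (t4,w3):fails  (t4,w7):fails  (t5,w1):fails  (t5,w2):fails  (t5,w3):fails  (t6,w6):fails  (t7,w2):fails  (t7,w5):fails
Scope holds for no restrictor pair, so the sentence is true.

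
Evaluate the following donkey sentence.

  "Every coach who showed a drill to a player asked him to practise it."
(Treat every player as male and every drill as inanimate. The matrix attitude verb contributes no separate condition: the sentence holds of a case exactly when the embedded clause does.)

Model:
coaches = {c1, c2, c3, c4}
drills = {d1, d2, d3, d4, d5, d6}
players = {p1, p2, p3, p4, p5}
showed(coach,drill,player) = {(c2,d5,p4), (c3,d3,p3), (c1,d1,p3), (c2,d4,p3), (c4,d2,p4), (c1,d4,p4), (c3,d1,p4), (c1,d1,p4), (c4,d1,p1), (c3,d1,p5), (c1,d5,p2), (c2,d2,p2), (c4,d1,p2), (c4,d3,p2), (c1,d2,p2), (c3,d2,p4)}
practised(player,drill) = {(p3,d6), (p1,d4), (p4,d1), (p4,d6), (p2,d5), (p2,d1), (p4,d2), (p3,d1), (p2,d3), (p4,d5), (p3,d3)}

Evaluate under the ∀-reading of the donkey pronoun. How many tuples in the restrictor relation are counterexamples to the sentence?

"him" takes "a player" as antecedent and "it" takes "a drill"; both are donkey pronouns co-varying with the restrictor.
Strong reading: for every (c,d,p) with showed(c,d,p), practised(p,d).
Restrictor triples: (c1,d1,p3)→practised(p3,d1) ✓  (c1,d1,p4)→practised(p4,d1) ✓  (c1,d2,p2)→practised(p2,d2) ✗  (c1,d4,p4)→practised(p4,d4) ✗  (c1,d5,p2)→practised(p2,d5) ✓  (c2,d2,p2)→practised(p2,d2) ✗  (c2,d4,p3)→practised(p3,d4) ✗  (c2,d5,p4)→practised(p4,d5) ✓  (c3,d1,p4)→practised(p4,d1) ✓  (c3,d1,p5)→practised(p5,d1) ✗  (c3,d2,p4)→practised(p4,d2) ✓  (c3,d3,p3)→practised(p3,d3) ✓  (c4,d1,p1)→practised(p1,d1) ✗  (c4,d1,p2)→practised(p2,d1) ✓  (c4,d2,p4)→practised(p4,d2) ✓  (c4,d3,p2)→practised(p2,d3) ✓
Counterexamples (restrictor triples failing the scope): 6.

6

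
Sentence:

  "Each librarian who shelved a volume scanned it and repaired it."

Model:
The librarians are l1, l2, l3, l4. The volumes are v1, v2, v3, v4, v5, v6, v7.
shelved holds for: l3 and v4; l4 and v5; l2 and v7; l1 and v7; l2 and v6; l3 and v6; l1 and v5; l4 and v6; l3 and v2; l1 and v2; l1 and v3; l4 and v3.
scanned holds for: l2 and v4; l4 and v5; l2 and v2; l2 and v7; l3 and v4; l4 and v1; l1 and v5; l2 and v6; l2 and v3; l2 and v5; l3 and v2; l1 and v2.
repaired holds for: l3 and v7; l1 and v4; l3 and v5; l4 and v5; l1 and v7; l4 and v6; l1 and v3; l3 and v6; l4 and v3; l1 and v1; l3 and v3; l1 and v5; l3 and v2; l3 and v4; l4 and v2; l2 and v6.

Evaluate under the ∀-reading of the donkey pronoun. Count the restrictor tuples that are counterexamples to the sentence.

"it" takes "a volume" as antecedent — a donkey pronoun bound across the clause boundary.
Strong reading: for every (l,v) with shelved(l,v), scanned(l,v) ∧ repaired(l,v).
Restrictor pairs: (l1,v2) ✗  (l1,v3) ✗  (l1,v5) ✓  (l1,v7) ✗  (l2,v6) ✓  (l2,v7) ✗  (l3,v2) ✓  (l3,v4) ✓  (l3,v6) ✗  (l4,v3) ✗  (l4,v5) ✓  (l4,v6) ✗
Counterexamples (restrictor pairs failing the scope): 7.

7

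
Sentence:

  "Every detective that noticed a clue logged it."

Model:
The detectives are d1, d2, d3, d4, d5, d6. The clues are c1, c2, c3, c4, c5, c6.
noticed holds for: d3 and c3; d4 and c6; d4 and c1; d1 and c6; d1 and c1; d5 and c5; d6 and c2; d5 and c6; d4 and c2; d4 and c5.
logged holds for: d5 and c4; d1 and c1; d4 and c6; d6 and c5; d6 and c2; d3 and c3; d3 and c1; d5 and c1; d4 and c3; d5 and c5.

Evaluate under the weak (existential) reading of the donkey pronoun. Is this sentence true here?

True

"it" takes "a clue" as antecedent — a donkey pronoun bound across the clause boundary.
Weak reading: every detective d with some noticed-clue has at least one noticed-clue c such that logged(d,c).
Per detective: d1:✓  d3:✓  d4:✓  d5:✓  d6:✓
Every detective in the restrictor has a witness.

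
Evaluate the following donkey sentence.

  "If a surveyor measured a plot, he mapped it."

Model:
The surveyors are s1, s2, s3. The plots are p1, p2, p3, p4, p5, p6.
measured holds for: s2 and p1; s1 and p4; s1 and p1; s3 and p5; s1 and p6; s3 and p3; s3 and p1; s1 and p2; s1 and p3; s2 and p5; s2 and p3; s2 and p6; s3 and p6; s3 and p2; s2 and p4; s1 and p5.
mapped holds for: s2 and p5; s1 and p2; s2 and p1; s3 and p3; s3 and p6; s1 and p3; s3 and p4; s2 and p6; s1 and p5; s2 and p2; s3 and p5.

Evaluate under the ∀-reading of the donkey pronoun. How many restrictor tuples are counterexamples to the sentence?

7

"it" takes "a plot" as antecedent — a donkey pronoun bound across the clause boundary.
Strong reading: for every (s,p) with measured(s,p), mapped(s,p).
Restrictor pairs: (s1,p1) ✗  (s1,p2) ✓  (s1,p3) ✓  (s1,p4) ✗  (s1,p5) ✓  (s1,p6) ✗  (s2,p1) ✓  (s2,p3) ✗  (s2,p4) ✗  (s2,p5) ✓  (s2,p6) ✓  (s3,p1) ✗  (s3,p2) ✗  (s3,p3) ✓  (s3,p5) ✓  (s3,p6) ✓
Counterexamples (restrictor pairs failing the scope): 7.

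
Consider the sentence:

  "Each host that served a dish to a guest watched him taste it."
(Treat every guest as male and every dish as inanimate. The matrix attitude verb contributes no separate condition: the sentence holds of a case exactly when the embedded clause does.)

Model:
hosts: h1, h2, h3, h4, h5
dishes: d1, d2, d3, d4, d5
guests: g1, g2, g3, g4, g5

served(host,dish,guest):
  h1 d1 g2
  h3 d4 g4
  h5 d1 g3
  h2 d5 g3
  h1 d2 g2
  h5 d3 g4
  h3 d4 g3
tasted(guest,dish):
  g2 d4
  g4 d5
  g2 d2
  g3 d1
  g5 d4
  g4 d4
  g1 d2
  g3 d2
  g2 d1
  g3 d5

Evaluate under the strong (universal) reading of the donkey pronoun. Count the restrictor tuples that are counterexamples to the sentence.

2

"him" takes "a guest" as antecedent and "it" takes "a dish"; both are donkey pronouns co-varying with the restrictor.
Strong reading: for every (h,d,g) with served(h,d,g), tasted(g,d).
Restrictor triples: (h1,d1,g2)→tasted(g2,d1) ✓  (h1,d2,g2)→tasted(g2,d2) ✓  (h2,d5,g3)→tasted(g3,d5) ✓  (h3,d4,g3)→tasted(g3,d4) ✗  (h3,d4,g4)→tasted(g4,d4) ✓  (h5,d1,g3)→tasted(g3,d1) ✓  (h5,d3,g4)→tasted(g4,d3) ✗
Counterexamples (restrictor triples failing the scope): 2.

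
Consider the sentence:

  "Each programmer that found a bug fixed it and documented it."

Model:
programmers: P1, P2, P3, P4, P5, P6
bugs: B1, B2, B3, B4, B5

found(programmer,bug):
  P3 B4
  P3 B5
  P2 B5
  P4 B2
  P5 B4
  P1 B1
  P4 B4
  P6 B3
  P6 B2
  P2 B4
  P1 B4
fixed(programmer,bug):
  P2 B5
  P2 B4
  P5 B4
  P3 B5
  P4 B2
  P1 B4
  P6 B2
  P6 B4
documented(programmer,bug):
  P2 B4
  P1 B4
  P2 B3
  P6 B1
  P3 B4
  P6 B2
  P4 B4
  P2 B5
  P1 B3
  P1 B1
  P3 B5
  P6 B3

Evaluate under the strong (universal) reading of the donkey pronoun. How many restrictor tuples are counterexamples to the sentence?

6

"it" takes "a bug" as antecedent — a donkey pronoun bound across the clause boundary.
Strong reading: for every (p,b) with found(p,b), fixed(p,b) ∧ documented(p,b).
Restrictor pairs: (P1,B1) ✗  (P1,B4) ✓  (P2,B4) ✓  (P2,B5) ✓  (P3,B4) ✗  (P3,B5) ✓  (P4,B2) ✗  (P4,B4) ✗  (P5,B4) ✗  (P6,B2) ✓  (P6,B3) ✗
Counterexamples (restrictor pairs failing the scope): 6.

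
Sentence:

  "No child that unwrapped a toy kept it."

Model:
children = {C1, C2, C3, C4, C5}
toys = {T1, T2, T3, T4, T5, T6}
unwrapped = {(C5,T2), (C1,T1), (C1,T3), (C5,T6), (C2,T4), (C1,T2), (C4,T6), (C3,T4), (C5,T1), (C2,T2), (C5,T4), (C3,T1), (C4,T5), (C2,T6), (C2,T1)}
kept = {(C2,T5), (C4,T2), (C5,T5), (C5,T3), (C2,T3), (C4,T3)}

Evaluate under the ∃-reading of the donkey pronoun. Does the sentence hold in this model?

True

"it" takes "a toy" as antecedent — a donkey pronoun bound across the clause boundary.
Truth condition: for no (c,t) with unwrapped(c,t) does kept(c,t) hold.
Restrictor pairs — does the scope hold? (C1,T1):fails  (C1,T2):fails  (C1,T3):fails  (C2,T1):fails  (C2,T2):fails  (C2,T4):fails  (C2,T6):fails  (C3,T1):fails  (C3,T4):fails  (C4,T5):fails  (C4,T6):fails  (C5,T1):fails  (C5,T2):fails  (C5,T4):fails  (C5,T6):fails
Scope holds for no restrictor pair, so the sentence is true.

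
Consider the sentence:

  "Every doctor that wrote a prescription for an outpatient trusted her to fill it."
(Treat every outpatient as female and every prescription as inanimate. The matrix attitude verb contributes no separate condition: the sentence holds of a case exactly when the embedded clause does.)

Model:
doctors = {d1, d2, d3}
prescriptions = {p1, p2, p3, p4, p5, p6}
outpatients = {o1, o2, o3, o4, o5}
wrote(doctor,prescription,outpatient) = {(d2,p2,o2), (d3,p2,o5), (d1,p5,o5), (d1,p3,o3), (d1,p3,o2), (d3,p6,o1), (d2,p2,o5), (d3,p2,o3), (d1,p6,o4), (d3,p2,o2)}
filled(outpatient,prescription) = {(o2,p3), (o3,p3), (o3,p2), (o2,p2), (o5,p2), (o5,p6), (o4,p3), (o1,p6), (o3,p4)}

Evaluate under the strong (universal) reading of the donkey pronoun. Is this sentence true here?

False

"her" takes "an outpatient" as antecedent and "it" takes "a prescription"; both are donkey pronouns co-varying with the restrictor.
Strong reading: for every (d,p,o) with wrote(d,p,o), filled(o,p).
Restrictor triples: (d1,p3,o2)→filled(o2,p3) ✓  (d1,p3,o3)→filled(o3,p3) ✓  (d1,p5,o5)→filled(o5,p5) ✗  (d1,p6,o4)→filled(o4,p6) ✗  (d2,p2,o2)→filled(o2,p2) ✓  (d2,p2,o5)→filled(o5,p2) ✓  (d3,p2,o2)→filled(o2,p2) ✓  (d3,p2,o3)→filled(o3,p2) ✓  (d3,p2,o5)→filled(o5,p2) ✓  (d3,p6,o1)→filled(o1,p6) ✓
Counterexample: (d1,p5,o5) — filled(o5,p5) does not hold.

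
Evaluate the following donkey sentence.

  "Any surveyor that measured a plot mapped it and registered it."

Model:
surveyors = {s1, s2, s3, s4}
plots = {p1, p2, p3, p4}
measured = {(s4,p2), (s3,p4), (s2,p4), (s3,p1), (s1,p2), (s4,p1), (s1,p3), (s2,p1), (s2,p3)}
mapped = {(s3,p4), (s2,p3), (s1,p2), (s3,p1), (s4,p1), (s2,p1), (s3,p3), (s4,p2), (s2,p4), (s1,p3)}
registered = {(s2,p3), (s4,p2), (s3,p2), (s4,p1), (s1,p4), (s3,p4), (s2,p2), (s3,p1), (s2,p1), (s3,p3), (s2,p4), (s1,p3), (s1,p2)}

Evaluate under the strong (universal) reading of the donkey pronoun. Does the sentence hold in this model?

"it" takes "a plot" as antecedent — a donkey pronoun bound across the clause boundary.
Strong reading: for every (s,p) with measured(s,p), mapped(s,p) ∧ registered(s,p).
Restrictor pairs: (s1,p2) ✓  (s1,p3) ✓  (s2,p1) ✓  (s2,p3) ✓  (s2,p4) ✓  (s3,p1) ✓  (s3,p4) ✓  (s4,p1) ✓  (s4,p2) ✓
Every restrictor pair satisfies the scope.

True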